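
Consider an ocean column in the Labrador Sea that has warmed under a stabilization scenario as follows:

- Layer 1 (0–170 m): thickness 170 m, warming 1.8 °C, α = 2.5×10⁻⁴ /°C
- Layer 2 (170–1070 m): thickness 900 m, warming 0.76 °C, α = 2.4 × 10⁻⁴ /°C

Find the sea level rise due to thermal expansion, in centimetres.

24.1 cm

0–170 m: 1.8 × 2.5×10⁻⁴ × 170 = 0.07650 m
Layer 2: 0.76 × 900 × 2.4×10⁻⁴ = 0.16416 m
Δh = 0.07650 + 0.16416 = 0.24066 m ≈ 24.1 cm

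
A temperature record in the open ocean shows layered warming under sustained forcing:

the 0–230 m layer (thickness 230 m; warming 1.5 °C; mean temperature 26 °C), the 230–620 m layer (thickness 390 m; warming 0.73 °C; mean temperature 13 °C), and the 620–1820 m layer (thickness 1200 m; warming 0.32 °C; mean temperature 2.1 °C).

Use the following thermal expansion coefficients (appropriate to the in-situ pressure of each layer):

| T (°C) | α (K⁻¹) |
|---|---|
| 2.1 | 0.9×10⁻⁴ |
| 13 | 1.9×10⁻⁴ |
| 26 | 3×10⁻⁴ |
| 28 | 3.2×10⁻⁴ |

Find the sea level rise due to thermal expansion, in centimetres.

19 cm

Layer 1 at 26 °C → α = 3×10⁻⁴ K⁻¹
Layer 2 at 13 °C → α = 1.9×10⁻⁴ K⁻¹
Layer 3 at 2.1 °C → α = 0.9×10⁻⁴ K⁻¹
0–230 m: 3×10⁻⁴ × 1.5 × 230 = 0.10350 m
Layer 2: 390 × 0.73 × 1.9×10⁻⁴ = 0.054093 m
1200 × 0.9×10⁻⁴ × 0.32 = 0.03456 m
Δh = 0.10350 + 0.054093 + 0.03456 = 0.192153 m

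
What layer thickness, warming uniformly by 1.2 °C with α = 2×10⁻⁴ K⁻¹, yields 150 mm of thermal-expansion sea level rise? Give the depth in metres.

H = Δh/(αΔT) = 0.15 / (2×10⁻⁴ × 1.2) = 625.0 m

about 625 m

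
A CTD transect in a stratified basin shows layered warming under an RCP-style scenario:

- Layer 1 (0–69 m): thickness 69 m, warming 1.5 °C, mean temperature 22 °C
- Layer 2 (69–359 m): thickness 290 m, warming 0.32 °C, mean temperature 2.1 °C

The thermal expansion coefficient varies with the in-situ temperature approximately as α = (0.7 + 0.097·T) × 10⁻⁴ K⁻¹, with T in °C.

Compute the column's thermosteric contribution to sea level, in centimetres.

Layer 1: α = (0.7 + 0.097×22)×10⁻⁴ = 2.834×10⁻⁴ K⁻¹
Layer 2: α = (0.7 + 0.097×2.1)×10⁻⁴ = 0.9037×10⁻⁴ K⁻¹
69 × 1.5 × 2.834×10⁻⁴ = 0.0293319 m
69–359 m: 0.32 × 290 × 0.9037×10⁻⁴ = 0.008386336 m
Δh = 0.0293319 + 0.008386336 = 0.037718236 m ≈ 3.77 cm

3.77 cm of thermosteric rise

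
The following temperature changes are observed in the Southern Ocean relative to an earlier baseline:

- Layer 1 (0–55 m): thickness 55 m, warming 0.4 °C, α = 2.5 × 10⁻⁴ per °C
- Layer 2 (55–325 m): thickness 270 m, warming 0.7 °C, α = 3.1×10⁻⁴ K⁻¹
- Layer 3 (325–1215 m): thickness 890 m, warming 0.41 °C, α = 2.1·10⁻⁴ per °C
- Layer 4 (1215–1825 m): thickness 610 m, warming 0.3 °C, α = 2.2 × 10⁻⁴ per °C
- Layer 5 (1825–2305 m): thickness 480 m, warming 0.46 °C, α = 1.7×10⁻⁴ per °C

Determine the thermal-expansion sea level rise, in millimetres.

0.4 × 55 × 2.5×10⁻⁴ = 0.00550 m
Layer 2: 0.7 × 3.1×10⁻⁴ × 270 = 0.05859 m
2.1×10⁻⁴ × 890 × 0.41 = 0.076629 m
Layer 4: 0.3 × 2.2×10⁻⁴ × 610 = 0.04026 m
1.7×10⁻⁴ × 480 × 0.46 = 0.037536 m
Δh = 0.00550 + 0.05859 + 0.076629 + 0.04026 + 0.037536 = 0.218515 m ≈ 219 mm

about 219 mm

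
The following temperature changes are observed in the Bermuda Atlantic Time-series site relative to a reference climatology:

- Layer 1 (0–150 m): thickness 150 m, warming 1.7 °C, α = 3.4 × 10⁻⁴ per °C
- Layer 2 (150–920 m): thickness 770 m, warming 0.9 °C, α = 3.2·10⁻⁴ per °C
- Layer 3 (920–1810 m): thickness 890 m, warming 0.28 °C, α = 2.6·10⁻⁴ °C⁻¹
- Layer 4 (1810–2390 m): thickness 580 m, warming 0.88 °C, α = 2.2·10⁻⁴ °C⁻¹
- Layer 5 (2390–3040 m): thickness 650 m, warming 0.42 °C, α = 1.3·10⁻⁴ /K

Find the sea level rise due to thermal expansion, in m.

0.521 m

150 × 3.4×10⁻⁴ × 1.7 = 0.08670 m
770 × 0.9 × 3.2×10⁻⁴ = 0.22176 m
Layer 3: 0.28 × 2.6×10⁻⁴ × 890 = 0.064792 m
1810–2390 m: 2.2×10⁻⁴ × 0.88 × 580 = 0.112288 m
Layer 5: 0.42 × 1.3×10⁻⁴ × 650 = 0.03549 m
Δh = 0.08670 + 0.22176 + 0.064792 + 0.112288 + 0.03549 = 0.52103 m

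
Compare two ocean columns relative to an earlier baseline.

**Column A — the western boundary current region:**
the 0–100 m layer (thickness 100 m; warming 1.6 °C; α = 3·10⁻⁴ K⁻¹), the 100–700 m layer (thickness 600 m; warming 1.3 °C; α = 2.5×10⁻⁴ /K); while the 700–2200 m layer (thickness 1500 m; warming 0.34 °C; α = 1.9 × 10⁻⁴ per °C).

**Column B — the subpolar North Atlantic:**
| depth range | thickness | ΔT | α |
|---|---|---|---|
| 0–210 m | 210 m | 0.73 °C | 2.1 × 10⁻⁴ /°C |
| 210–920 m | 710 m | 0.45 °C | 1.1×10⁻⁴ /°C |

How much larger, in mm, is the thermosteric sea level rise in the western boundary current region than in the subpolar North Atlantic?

Δh_A − Δh_B ≈ 270 mm

A Layer 1: 3×10⁻⁴ × 1.6 × 100 = 0.04800 m
A 100–700 m: 1.3 × 2.5×10⁻⁴ × 600 = 0.19500 m
A Layer 3: 0.34 × 1.9×10⁻⁴ × 1500 = 0.09690 m
A total: 0.33990 m
B Layer 1: 0.73 × 2.1×10⁻⁴ × 210 = 0.032193 m
B Layer 2: 0.45 × 710 × 1.1×10⁻⁴ = 0.035145 m
B total: 0.067338 m
Difference: 0.33990 − 0.067338 = 0.272562 m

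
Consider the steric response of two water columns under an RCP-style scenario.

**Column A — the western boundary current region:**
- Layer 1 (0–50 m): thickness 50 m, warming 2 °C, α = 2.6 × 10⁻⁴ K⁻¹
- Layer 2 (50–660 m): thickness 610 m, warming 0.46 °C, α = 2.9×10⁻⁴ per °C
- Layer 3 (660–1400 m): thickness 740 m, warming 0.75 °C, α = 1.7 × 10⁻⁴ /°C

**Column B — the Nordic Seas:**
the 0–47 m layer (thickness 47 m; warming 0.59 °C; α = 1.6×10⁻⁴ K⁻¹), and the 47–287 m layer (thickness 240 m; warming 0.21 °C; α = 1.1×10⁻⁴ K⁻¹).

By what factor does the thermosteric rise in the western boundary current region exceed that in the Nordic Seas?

A 0–50 m: 2.6×10⁻⁴ × 2 × 50 = 0.02600 m
A Layer 2: 0.46 × 2.9×10⁻⁴ × 610 = 0.081374 m
A 740 × 0.75 × 1.7×10⁻⁴ = 0.09435 m
A total: 0.201724 m
B 0.59 × 47 × 1.6×10⁻⁴ = 0.0044368 m
B Layer 2: 1.1×10⁻⁴ × 0.21 × 240 = 0.005544 m
B total: 0.0099808 m
Ratio: 0.201724 / 0.0099808 ≈ 20.21

a factor of 20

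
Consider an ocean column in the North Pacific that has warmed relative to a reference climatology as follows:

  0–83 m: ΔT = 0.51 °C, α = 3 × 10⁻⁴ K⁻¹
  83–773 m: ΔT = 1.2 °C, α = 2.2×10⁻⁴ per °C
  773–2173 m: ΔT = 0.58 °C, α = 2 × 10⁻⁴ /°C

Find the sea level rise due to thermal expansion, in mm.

3×10⁻⁴ × 83 × 0.51 = 0.012699 m
Layer 2: 690 × 2.2×10⁻⁴ × 1.2 = 0.18216 m
1400 × 0.58 × 2×10⁻⁴ = 0.16240 m
Δh = 0.012699 + 0.18216 + 0.16240 = 0.357259 m ≈ 357 mm

Δh = 357 mm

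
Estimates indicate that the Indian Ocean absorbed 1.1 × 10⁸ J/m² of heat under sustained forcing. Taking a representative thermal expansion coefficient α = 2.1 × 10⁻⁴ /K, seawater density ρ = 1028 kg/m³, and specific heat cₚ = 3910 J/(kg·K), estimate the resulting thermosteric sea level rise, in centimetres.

Δh = αQ/(ρcₚ) = 2.1×10⁻⁴ × 1.1×10⁸ / (1028 × 3910) ≈ 0.005747 m

0.57 cm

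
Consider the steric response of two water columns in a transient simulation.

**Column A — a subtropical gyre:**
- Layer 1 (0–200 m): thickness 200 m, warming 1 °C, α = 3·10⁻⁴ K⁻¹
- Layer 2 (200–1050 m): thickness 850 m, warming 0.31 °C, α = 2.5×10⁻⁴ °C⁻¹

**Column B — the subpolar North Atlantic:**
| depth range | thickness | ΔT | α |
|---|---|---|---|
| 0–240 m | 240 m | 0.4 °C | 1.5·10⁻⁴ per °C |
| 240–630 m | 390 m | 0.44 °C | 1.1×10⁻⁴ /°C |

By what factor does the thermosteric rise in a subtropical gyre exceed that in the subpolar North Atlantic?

A 200 × 3×10⁻⁴ × 1 = 0.06000 m
A 200–1050 m: 850 × 0.31 × 2.5×10⁻⁴ = 0.065875 m
A total: 0.125875 m
B Layer 1: 240 × 1.5×10⁻⁴ × 0.4 = 0.01440 m
B Layer 2: 390 × 1.1×10⁻⁴ × 0.44 = 0.018876 m
B total: 0.033276 m
Ratio: 0.125875 / 0.033276 ≈ 3.783

3.78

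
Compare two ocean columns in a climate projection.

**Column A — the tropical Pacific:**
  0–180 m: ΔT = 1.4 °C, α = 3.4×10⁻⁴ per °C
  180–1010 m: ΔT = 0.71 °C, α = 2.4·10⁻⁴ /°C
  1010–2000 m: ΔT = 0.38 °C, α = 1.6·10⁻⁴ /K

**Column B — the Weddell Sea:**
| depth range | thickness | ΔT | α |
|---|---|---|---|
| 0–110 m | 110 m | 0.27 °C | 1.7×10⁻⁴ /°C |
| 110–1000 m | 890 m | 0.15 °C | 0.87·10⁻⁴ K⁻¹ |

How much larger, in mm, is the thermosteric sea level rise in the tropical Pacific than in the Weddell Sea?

A 0–180 m: 1.4 × 180 × 3.4×10⁻⁴ = 0.08568 m
A Layer 2: 0.71 × 830 × 2.4×10⁻⁴ = 0.141432 m
A Layer 3: 1.6×10⁻⁴ × 0.38 × 990 = 0.060192 m
A total: 0.287304 m
B Layer 1: 0.27 × 1.7×10⁻⁴ × 110 = 0.005049 m
B Layer 2: 0.87×10⁻⁴ × 890 × 0.15 = 0.0116145 m
B total: 0.0166635 m
Difference: 0.287304 − 0.0166635 = 0.2706405 m

271 mm larger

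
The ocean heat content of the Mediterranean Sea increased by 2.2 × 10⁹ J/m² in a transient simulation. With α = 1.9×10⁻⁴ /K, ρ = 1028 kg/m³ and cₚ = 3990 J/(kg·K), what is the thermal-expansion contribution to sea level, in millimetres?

Δh = αQ/(ρcₚ) = 1.9×10⁻⁴ × 2.2×10⁹ / (1028 × 3990) ≈ 0.10191 m

102 mm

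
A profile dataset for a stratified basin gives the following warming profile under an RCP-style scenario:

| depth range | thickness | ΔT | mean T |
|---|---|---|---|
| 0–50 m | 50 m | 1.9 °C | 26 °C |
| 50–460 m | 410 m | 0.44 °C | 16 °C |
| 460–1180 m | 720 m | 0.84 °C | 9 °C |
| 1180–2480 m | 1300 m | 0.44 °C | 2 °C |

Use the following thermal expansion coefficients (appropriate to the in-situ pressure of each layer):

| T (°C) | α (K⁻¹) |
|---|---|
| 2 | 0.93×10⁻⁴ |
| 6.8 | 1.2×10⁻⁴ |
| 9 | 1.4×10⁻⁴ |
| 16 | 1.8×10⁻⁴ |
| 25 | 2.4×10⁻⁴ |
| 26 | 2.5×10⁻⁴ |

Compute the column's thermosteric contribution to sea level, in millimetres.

194 mm of thermosteric rise

Layer 1 at 26 °C → α = 2.5×10⁻⁴ K⁻¹
Layer 2 at 16 °C → α = 1.8×10⁻⁴ K⁻¹
Layer 3 at 9 °C → α = 1.4×10⁻⁴ K⁻¹
Layer 4 at 2 °C → α = 0.93×10⁻⁴ K⁻¹
0–50 m: 1.9 × 2.5×10⁻⁴ × 50 = 0.02375 m
50–460 m: 0.44 × 410 × 1.8×10⁻⁴ = 0.032472 m
460–1180 m: 0.84 × 1.4×10⁻⁴ × 720 = 0.084672 m
Layer 4: 0.44 × 0.93×10⁻⁴ × 1300 = 0.053196 m
Δh = 0.02375 + 0.032472 + 0.084672 + 0.053196 = 0.19409 m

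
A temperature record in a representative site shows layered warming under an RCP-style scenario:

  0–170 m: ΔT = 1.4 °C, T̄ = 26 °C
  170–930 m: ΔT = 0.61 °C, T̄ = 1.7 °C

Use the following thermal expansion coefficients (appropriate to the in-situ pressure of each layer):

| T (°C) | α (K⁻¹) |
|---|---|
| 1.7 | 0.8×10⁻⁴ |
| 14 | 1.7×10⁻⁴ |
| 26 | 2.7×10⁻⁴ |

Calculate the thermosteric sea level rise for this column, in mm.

Layer 1 at 26 °C → α = 2.7×10⁻⁴ K⁻¹
Layer 2 at 1.7 °C → α = 0.8×10⁻⁴ K⁻¹
Layer 1: 170 × 2.7×10⁻⁴ × 1.4 = 0.06426 m
170–930 m: 760 × 0.8×10⁻⁴ × 0.61 = 0.037088 m
Δh = 0.06426 + 0.037088 = 0.101348 m ≈ 101 mm

about 101 mm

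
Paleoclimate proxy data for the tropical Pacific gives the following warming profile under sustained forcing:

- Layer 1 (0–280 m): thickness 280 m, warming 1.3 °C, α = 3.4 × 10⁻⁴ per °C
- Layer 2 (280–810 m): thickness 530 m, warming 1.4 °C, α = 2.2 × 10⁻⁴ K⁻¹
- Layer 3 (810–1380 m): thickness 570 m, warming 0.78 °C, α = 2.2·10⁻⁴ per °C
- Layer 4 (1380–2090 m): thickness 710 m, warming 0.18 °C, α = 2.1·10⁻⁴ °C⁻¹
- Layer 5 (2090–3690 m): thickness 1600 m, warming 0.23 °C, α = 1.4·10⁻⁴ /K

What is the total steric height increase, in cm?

46.3 cm

0–280 m: 1.3 × 3.4×10⁻⁴ × 280 = 0.12376 m
1.4 × 2.2×10⁻⁴ × 530 = 0.16324 m
Layer 3: 2.2×10⁻⁴ × 0.78 × 570 = 0.097812 m
710 × 2.1×10⁻⁴ × 0.18 = 0.026838 m
2090–3690 m: 1.4×10⁻⁴ × 1600 × 0.23 = 0.05152 m
Δh = 0.12376 + 0.16324 + 0.097812 + 0.026838 + 0.05152 = 0.46317 m ≈ 46.3 cm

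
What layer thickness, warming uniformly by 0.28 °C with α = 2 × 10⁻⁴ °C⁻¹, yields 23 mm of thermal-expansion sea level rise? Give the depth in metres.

H = Δh/(αΔT) = 0.023 / (2×10⁻⁴ × 0.28) ≈ 410.7 m

410 m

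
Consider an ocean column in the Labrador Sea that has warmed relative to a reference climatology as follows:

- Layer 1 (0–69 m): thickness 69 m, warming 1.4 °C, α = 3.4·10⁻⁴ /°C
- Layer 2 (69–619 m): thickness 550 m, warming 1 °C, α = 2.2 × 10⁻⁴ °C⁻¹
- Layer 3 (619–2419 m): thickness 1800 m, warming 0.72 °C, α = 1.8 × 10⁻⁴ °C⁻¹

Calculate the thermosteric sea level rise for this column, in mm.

387 mm of thermosteric rise

0–69 m: 3.4×10⁻⁴ × 69 × 1.4 = 0.032844 m
69–619 m: 1 × 550 × 2.2×10⁻⁴ = 0.12100 m
Layer 3: 1.8×10⁻⁴ × 1800 × 0.72 = 0.23328 m
Δh = 0.032844 + 0.12100 + 0.23328 = 0.387124 m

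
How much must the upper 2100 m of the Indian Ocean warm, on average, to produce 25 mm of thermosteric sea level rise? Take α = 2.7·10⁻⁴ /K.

about 0.0441 K

ΔT = Δh/(αH) = 0.025 / (2.7×10⁻⁴ × 2100) ≈ 0.04409 K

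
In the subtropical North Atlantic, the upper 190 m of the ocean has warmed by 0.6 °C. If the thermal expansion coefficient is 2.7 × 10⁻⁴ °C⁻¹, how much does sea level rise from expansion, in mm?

Δh = αΔT·H = 2.7×10⁻⁴ × 0.6 × 190 = 0.03078 m

about 30.8 mm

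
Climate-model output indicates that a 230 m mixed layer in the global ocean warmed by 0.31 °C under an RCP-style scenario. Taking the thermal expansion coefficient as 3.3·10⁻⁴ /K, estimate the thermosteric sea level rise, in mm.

Δh = αΔT·H = 3.3×10⁻⁴ × 0.31 × 230 = 0.023529 m

Δh = 23.5 mm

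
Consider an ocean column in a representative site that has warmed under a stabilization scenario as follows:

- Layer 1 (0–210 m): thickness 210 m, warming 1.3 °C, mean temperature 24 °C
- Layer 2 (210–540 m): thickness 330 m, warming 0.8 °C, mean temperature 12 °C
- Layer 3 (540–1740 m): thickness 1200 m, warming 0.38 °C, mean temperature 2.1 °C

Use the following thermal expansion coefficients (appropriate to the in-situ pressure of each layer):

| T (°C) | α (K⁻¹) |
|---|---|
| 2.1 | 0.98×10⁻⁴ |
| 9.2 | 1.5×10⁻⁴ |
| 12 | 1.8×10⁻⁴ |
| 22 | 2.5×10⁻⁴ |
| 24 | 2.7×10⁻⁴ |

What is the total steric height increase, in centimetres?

Δh ≈ 16.6 cm

Layer 1 at 24 °C → α = 2.7×10⁻⁴ K⁻¹
Layer 2 at 12 °C → α = 1.8×10⁻⁴ K⁻¹
Layer 3 at 2.1 °C → α = 0.98×10⁻⁴ K⁻¹
Layer 1: 2.7×10⁻⁴ × 1.3 × 210 = 0.07371 m
1.8×10⁻⁴ × 330 × 0.8 = 0.04752 m
0.38 × 0.98×10⁻⁴ × 1200 = 0.044688 m
Δh = 0.07371 + 0.04752 + 0.044688 = 0.165918 m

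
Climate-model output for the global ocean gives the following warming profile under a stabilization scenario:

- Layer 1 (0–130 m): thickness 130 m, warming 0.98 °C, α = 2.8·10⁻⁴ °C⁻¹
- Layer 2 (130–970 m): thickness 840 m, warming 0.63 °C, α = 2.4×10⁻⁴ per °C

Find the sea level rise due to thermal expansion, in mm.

163 mm of thermosteric rise

Layer 1: 130 × 0.98 × 2.8×10⁻⁴ = 0.035672 m
Layer 2: 840 × 0.63 × 2.4×10⁻⁴ = 0.127008 m
Δh = 0.035672 + 0.127008 = 0.16268 m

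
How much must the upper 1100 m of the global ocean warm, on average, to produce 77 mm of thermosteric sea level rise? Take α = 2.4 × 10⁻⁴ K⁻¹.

ΔT = Δh/(αH) = 0.077 / (2.4×10⁻⁴ × 1100) ≈ 0.2917 K

about 0.29 K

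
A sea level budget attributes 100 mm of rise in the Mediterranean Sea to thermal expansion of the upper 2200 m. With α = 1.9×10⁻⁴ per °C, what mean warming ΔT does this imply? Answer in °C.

0.239 °C

ΔT = Δh/(αH) = 0.1 / (1.9×10⁻⁴ × 2200) ≈ 0.2392 °C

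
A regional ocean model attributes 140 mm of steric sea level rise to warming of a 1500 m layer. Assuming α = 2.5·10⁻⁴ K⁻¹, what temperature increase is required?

ΔT = Δh/(αH) = 0.14 / (2.5×10⁻⁴ × 1500) ≈ 0.3733 K

ΔT ≈ 0.373 K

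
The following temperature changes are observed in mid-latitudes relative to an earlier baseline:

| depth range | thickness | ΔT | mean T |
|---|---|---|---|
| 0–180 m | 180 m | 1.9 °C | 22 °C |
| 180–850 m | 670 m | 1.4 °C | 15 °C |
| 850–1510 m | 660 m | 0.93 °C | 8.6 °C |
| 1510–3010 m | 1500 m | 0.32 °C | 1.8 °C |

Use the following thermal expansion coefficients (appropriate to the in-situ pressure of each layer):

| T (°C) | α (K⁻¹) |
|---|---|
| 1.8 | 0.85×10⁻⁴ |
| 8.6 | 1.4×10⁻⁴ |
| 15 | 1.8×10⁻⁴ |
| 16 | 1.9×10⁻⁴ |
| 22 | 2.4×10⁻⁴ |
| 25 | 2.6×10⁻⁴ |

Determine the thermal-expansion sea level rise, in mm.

Layer 1 at 22 °C → α = 2.4×10⁻⁴ K⁻¹
Layer 2 at 15 °C → α = 1.8×10⁻⁴ K⁻¹
Layer 3 at 8.6 °C → α = 1.4×10⁻⁴ K⁻¹
Layer 4 at 1.8 °C → α = 0.85×10⁻⁴ K⁻¹
0–180 m: 180 × 1.9 × 2.4×10⁻⁴ = 0.08208 m
180–850 m: 1.4 × 1.8×10⁻⁴ × 670 = 0.16884 m
1.4×10⁻⁴ × 0.93 × 660 = 0.085932 m
0.32 × 1500 × 0.85×10⁻⁴ = 0.04080 m
Δh = 0.08208 + 0.16884 + 0.085932 + 0.04080 = 0.377652 m ≈ 378 mm

about 378 mm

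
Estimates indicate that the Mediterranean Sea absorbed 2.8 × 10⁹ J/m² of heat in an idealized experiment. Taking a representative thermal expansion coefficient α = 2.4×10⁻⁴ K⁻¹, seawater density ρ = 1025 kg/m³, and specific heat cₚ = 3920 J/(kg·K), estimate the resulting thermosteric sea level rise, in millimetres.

Δh = 167 mm

Δh = αQ/(ρcₚ) = 2.4×10⁻⁴ × 2.8×10⁹ / (1025 × 3920) ≈ 0.16725 m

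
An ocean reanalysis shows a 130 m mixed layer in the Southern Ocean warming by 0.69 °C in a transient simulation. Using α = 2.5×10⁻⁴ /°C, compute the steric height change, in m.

Δh = αΔT·H = 2.5×10⁻⁴ × 0.69 × 130 = 0.022425 m

Δh = 0.0224 m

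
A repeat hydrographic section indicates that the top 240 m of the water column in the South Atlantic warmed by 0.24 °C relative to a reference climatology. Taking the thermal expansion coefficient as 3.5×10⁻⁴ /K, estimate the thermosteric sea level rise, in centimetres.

Δh = αΔT·H = 3.5×10⁻⁴ × 0.24 × 240 = 0.02016 m

Δh ≈ 2.0 cm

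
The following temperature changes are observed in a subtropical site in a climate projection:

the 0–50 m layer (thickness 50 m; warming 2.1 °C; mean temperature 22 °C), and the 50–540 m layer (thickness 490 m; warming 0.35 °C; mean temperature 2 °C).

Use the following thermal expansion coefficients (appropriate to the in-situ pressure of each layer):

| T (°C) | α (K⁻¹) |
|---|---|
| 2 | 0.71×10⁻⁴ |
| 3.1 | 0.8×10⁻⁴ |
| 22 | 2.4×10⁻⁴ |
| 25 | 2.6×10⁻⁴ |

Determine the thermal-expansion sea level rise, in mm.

Layer 1 at 22 °C → α = 2.4×10⁻⁴ K⁻¹
Layer 2 at 2 °C → α = 0.71×10⁻⁴ K⁻¹
Layer 1: 2.4×10⁻⁴ × 50 × 2.1 = 0.02520 m
0.35 × 490 × 0.71×10⁻⁴ = 0.0121765 m
Δh = 0.02520 + 0.0121765 = 0.0373765 m ≈ 37.4 mm

Δh = 37.4 mm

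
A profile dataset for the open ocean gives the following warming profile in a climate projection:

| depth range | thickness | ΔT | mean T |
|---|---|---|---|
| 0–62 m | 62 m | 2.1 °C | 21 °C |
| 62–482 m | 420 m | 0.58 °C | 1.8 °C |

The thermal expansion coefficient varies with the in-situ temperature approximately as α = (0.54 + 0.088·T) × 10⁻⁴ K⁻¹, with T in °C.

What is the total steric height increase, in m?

Δh = 0.0481 m

Layer 1: α = (0.54 + 0.088×21)×10⁻⁴ = 2.388×10⁻⁴ K⁻¹
Layer 2: α = (0.54 + 0.088×1.8)×10⁻⁴ = 0.6984×10⁻⁴ K⁻¹
Layer 1: 62 × 2.1 × 2.388×10⁻⁴ = 0.03109176 m
62–482 m: 0.6984×10⁻⁴ × 0.58 × 420 = 0.017013024 m
Δh = 0.03109176 + 0.017013024 = 0.048104784 m ≈ 0.0481 m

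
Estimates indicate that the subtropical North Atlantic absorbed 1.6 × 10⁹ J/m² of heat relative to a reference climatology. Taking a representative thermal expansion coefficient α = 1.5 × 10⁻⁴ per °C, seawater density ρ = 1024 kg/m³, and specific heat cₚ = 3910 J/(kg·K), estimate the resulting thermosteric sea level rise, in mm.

Δh = αQ/(ρcₚ) = 1.5×10⁻⁴ × 1.6×10⁹ / (1024 × 3910) ≈ 0.059942 m

about 59.9 mm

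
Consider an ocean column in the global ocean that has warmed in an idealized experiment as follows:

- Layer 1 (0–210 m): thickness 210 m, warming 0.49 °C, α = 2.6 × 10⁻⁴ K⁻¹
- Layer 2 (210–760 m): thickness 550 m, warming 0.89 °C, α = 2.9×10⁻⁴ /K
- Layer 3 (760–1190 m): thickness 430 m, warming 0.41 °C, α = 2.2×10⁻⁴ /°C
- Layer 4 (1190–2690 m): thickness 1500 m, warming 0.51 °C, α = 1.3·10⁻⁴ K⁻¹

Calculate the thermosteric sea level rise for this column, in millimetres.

Δh ≈ 310 mm

0–210 m: 0.49 × 210 × 2.6×10⁻⁴ = 0.026754 m
210–760 m: 550 × 0.89 × 2.9×10⁻⁴ = 0.141955 m
2.2×10⁻⁴ × 430 × 0.41 = 0.038786 m
1190–2690 m: 1500 × 1.3×10⁻⁴ × 0.51 = 0.09945 m
Δh = 0.026754 + 0.141955 + 0.038786 + 0.09945 = 0.306945 m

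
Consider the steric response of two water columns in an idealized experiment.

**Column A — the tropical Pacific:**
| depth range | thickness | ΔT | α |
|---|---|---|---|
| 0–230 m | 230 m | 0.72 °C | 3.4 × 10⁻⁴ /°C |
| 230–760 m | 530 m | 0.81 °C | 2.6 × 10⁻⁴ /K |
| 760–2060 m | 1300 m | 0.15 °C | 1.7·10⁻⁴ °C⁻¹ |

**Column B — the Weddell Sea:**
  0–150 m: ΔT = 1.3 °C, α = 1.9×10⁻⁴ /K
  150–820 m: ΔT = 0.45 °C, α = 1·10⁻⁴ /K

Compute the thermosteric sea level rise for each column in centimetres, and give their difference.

A 0.72 × 3.4×10⁻⁴ × 230 = 0.056304 m
A 0.81 × 530 × 2.6×10⁻⁴ = 0.111618 m
A Layer 3: 0.15 × 1300 × 1.7×10⁻⁴ = 0.03315 m
A total: 0.201072 m
B Layer 1: 1.3 × 1.9×10⁻⁴ × 150 = 0.03705 m
B Layer 2: 670 × 0.45 × 1×10⁻⁴ = 0.03015 m
B total: 0.06720 m
Difference: 0.201072 − 0.06720 = 0.133872 m

A: 20 cm; B: 6.7 cm; difference 13 cm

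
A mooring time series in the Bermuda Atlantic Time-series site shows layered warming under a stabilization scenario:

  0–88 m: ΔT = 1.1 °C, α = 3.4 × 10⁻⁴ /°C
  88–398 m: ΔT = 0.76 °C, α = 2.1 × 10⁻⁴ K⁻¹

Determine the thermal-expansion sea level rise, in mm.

3.4×10⁻⁴ × 1.1 × 88 = 0.032912 m
2.1×10⁻⁴ × 310 × 0.76 = 0.049476 m
Δh = 0.032912 + 0.049476 = 0.082388 m

about 82 mm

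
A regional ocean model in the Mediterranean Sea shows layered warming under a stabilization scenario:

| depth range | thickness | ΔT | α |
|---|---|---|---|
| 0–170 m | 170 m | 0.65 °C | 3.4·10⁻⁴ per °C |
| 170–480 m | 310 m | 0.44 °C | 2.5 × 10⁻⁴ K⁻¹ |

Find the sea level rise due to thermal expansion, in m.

Δh = 0.0717 m

Layer 1: 0.65 × 3.4×10⁻⁴ × 170 = 0.03757 m
Layer 2: 0.44 × 310 × 2.5×10⁻⁴ = 0.03410 m
Δh = 0.03757 + 0.03410 = 0.07167 m ≈ 0.0717 m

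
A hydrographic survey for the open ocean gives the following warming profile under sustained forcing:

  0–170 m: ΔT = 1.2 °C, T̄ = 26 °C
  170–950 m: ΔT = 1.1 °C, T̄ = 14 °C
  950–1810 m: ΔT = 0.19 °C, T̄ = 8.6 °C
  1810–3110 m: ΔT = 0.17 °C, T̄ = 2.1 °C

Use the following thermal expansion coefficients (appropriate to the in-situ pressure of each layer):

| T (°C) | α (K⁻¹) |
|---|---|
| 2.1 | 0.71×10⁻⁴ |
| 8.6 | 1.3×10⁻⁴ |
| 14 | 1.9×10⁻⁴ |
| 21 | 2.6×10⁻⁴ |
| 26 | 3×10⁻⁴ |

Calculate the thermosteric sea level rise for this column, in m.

about 0.26 m

Layer 1 at 26 °C → α = 3×10⁻⁴ K⁻¹
Layer 2 at 14 °C → α = 1.9×10⁻⁴ K⁻¹
Layer 3 at 8.6 °C → α = 1.3×10⁻⁴ K⁻¹
Layer 4 at 2.1 °C → α = 0.71×10⁻⁴ K⁻¹
Layer 1: 1.2 × 170 × 3×10⁻⁴ = 0.06120 m
170–950 m: 1.9×10⁻⁴ × 780 × 1.1 = 0.16302 m
950–1810 m: 860 × 1.3×10⁻⁴ × 0.19 = 0.021242 m
Layer 4: 1300 × 0.17 × 0.71×10⁻⁴ = 0.015691 m
Δh = 0.06120 + 0.16302 + 0.021242 + 0.015691 = 0.261153 m ≈ 0.26 m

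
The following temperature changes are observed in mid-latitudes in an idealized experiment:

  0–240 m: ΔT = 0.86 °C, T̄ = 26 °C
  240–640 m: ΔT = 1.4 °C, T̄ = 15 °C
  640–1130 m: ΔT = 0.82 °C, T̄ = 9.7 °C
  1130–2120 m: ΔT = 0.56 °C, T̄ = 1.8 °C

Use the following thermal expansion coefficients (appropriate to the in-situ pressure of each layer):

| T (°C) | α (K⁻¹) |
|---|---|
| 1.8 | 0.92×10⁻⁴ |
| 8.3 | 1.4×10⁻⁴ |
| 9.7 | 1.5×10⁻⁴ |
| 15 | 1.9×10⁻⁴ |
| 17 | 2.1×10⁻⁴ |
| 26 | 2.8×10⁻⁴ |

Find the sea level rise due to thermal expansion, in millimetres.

Layer 1 at 26 °C → α = 2.8×10⁻⁴ K⁻¹
Layer 2 at 15 °C → α = 1.9×10⁻⁴ K⁻¹
Layer 3 at 9.7 °C → α = 1.5×10⁻⁴ K⁻¹
Layer 4 at 1.8 °C → α = 0.92×10⁻⁴ K⁻¹
Layer 1: 2.8×10⁻⁴ × 0.86 × 240 = 0.057792 m
240–640 m: 1.4 × 1.9×10⁻⁴ × 400 = 0.10640 m
Layer 3: 490 × 1.5×10⁻⁴ × 0.82 = 0.06027 m
Layer 4: 0.92×10⁻⁴ × 0.56 × 990 = 0.0510048 m
Δh = 0.057792 + 0.10640 + 0.06027 + 0.0510048 = 0.2754668 m

about 275 mm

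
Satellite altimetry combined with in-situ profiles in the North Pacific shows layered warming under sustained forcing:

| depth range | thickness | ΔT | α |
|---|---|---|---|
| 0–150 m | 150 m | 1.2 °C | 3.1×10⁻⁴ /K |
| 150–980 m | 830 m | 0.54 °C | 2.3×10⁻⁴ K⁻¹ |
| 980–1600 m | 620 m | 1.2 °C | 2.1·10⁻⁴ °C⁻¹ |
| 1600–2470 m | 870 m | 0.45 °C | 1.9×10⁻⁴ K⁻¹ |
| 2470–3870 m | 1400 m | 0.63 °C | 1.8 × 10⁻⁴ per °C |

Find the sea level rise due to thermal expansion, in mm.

Layer 1: 3.1×10⁻⁴ × 1.2 × 150 = 0.05580 m
Layer 2: 0.54 × 830 × 2.3×10⁻⁴ = 0.103086 m
980–1600 m: 620 × 1.2 × 2.1×10⁻⁴ = 0.15624 m
Layer 4: 870 × 0.45 × 1.9×10⁻⁴ = 0.074385 m
Layer 5: 0.63 × 1400 × 1.8×10⁻⁴ = 0.15876 m
Δh = 0.05580 + 0.103086 + 0.15624 + 0.074385 + 0.15876 = 0.548271 m

Δh = 550 mm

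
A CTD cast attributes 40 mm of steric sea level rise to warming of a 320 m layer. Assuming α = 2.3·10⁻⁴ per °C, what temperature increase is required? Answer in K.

ΔT = Δh/(αH) = 0.04 / (2.3×10⁻⁴ × 320) ≈ 0.5435 K

about 0.54 K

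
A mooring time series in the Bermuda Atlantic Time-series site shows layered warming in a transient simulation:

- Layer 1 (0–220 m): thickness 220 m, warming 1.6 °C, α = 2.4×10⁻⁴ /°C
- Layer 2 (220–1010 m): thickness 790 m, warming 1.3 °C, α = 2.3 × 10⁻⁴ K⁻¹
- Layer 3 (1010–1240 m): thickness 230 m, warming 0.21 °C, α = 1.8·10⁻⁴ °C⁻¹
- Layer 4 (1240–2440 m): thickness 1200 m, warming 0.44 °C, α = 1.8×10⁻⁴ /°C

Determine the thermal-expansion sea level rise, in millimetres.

Δh = 420 mm

Layer 1: 1.6 × 2.4×10⁻⁴ × 220 = 0.08448 m
Layer 2: 2.3×10⁻⁴ × 790 × 1.3 = 0.23621 m
Layer 3: 1.8×10⁻⁴ × 230 × 0.21 = 0.008694 m
Layer 4: 0.44 × 1200 × 1.8×10⁻⁴ = 0.09504 m
Δh = 0.08448 + 0.23621 + 0.008694 + 0.09504 = 0.424424 m ≈ 420 mm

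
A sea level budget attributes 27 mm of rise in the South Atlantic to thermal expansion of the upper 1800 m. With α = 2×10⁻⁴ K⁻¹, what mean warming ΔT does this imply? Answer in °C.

ΔT = Δh/(αH) = 0.027 / (2×10⁻⁴ × 1800) = 0.07500 °C

ΔT ≈ 0.0750 °C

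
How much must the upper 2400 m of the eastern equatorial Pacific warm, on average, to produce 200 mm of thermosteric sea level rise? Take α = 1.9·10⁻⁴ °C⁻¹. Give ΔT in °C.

ΔT ≈ 0.439 °C

ΔT = Δh/(αH) = 0.2 / (1.9×10⁻⁴ × 2400) ≈ 0.4386 °C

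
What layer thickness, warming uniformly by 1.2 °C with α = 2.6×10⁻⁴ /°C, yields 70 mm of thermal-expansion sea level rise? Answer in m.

H ≈ 224 m

H = Δh/(αΔT) = 0.07 / (2.6×10⁻⁴ × 1.2) ≈ 224.4 m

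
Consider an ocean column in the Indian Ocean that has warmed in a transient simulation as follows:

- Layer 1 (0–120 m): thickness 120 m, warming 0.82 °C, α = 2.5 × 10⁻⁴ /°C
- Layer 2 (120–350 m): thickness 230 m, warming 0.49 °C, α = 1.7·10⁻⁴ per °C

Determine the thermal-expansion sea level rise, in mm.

43.8 mm of thermosteric rise

Layer 1: 0.82 × 2.5×10⁻⁴ × 120 = 0.02460 m
0.49 × 230 × 1.7×10⁻⁴ = 0.019159 m
Δh = 0.02460 + 0.019159 = 0.043759 m ≈ 43.8 mm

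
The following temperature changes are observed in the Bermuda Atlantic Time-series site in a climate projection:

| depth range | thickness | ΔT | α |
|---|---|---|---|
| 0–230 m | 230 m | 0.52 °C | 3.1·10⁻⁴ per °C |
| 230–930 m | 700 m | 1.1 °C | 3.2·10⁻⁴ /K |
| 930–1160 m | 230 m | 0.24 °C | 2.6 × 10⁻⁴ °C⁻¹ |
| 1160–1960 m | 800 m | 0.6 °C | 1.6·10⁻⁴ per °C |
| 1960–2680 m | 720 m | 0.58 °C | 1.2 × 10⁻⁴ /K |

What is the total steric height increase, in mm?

3.1×10⁻⁴ × 230 × 0.52 = 0.037076 m
230–930 m: 700 × 1.1 × 3.2×10⁻⁴ = 0.24640 m
Layer 3: 230 × 2.6×10⁻⁴ × 0.24 = 0.014352 m
Layer 4: 800 × 0.6 × 1.6×10⁻⁴ = 0.07680 m
Layer 5: 720 × 1.2×10⁻⁴ × 0.58 = 0.050112 m
Δh = 0.037076 + 0.24640 + 0.014352 + 0.07680 + 0.050112 = 0.42474 m ≈ 425 mm

Δh = 425 mm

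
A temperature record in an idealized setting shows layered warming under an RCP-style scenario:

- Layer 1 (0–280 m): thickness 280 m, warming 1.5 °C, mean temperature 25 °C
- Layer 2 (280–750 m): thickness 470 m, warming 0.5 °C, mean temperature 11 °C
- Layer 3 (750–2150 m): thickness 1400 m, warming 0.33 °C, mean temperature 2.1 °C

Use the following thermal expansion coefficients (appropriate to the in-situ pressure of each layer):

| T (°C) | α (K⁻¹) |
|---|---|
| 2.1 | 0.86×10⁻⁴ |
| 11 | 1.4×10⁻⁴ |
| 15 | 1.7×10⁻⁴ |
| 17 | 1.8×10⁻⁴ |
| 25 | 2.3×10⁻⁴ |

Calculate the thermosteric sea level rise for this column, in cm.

16.9 cm of thermosteric rise

Layer 1 at 25 °C → α = 2.3×10⁻⁴ K⁻¹
Layer 2 at 11 °C → α = 1.4×10⁻⁴ K⁻¹
Layer 3 at 2.1 °C → α = 0.86×10⁻⁴ K⁻¹
280 × 2.3×10⁻⁴ × 1.5 = 0.09660 m
1.4×10⁻⁴ × 0.5 × 470 = 0.03290 m
Layer 3: 1400 × 0.33 × 0.86×10⁻⁴ = 0.039732 m
Δh = 0.09660 + 0.03290 + 0.039732 = 0.169232 m ≈ 16.9 cm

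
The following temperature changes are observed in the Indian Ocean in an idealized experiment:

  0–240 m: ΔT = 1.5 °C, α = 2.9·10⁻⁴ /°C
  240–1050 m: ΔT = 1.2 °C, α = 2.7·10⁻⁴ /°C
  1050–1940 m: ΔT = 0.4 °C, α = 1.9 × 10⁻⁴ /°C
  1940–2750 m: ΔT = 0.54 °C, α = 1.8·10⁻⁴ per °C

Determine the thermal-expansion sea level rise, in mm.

Δh = 510 mm

2.9×10⁻⁴ × 1.5 × 240 = 0.10440 m
240–1050 m: 2.7×10⁻⁴ × 1.2 × 810 = 0.26244 m
890 × 1.9×10⁻⁴ × 0.4 = 0.06764 m
0.54 × 810 × 1.8×10⁻⁴ = 0.078732 m
Δh = 0.10440 + 0.26244 + 0.06764 + 0.078732 = 0.513212 m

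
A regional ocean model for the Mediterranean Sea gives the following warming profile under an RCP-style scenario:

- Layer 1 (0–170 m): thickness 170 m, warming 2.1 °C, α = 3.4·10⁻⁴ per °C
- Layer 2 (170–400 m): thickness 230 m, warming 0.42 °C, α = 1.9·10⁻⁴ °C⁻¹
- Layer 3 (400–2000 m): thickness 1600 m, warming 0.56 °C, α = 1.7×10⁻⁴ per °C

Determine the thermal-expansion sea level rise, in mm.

Layer 1: 2.1 × 3.4×10⁻⁴ × 170 = 0.12138 m
170–400 m: 0.42 × 1.9×10⁻⁴ × 230 = 0.018354 m
400–2000 m: 1.7×10⁻⁴ × 0.56 × 1600 = 0.15232 m
Δh = 0.12138 + 0.018354 + 0.15232 = 0.292054 m ≈ 292 mm

Δh = 292 mm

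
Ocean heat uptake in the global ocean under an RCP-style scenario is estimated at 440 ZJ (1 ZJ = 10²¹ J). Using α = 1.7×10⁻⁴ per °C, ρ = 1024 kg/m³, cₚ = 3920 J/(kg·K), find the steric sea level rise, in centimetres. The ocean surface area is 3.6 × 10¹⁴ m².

about 5.18 cm

Per unit area: Q = 440×10²¹ / (3.6×10¹⁴) ≈ 1.222×10⁹ J/m²
Δh = αQ/(ρcₚ) = 1.7×10⁻⁴ × 1.222×10⁹ / (1024 × 3920) ≈ 0.051753 m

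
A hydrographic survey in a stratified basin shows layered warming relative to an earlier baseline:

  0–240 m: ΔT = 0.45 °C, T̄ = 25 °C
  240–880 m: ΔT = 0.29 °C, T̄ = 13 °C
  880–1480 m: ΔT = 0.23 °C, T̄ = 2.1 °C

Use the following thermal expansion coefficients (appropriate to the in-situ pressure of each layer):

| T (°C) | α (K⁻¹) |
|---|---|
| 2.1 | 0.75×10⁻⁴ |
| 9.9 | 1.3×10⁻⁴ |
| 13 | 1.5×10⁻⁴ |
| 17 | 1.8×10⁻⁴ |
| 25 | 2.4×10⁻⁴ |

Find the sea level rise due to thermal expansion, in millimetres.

Layer 1 at 25 °C → α = 2.4×10⁻⁴ K⁻¹
Layer 2 at 13 °C → α = 1.5×10⁻⁴ K⁻¹
Layer 3 at 2.1 °C → α = 0.75×10⁻⁴ K⁻¹
Layer 1: 2.4×10⁻⁴ × 0.45 × 240 = 0.02592 m
1.5×10⁻⁴ × 0.29 × 640 = 0.02784 m
880–1480 m: 0.23 × 600 × 0.75×10⁻⁴ = 0.01035 m
Δh = 0.02592 + 0.02784 + 0.01035 = 0.06411 m

Δh ≈ 64.1 mm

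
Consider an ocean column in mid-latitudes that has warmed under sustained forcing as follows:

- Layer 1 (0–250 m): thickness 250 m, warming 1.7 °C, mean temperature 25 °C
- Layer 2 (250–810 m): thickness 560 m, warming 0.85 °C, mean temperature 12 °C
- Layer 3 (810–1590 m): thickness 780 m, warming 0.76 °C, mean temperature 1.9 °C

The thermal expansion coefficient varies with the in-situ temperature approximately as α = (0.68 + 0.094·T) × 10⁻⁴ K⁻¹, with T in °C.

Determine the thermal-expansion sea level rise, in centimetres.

about 26.6 cm

Layer 1: α = (0.68 + 0.094×25)×10⁻⁴ = 3.03×10⁻⁴ K⁻¹
Layer 2: α = (0.68 + 0.094×12)×10⁻⁴ = 1.808×10⁻⁴ K⁻¹
Layer 3: α = (0.68 + 0.094×1.9)×10⁻⁴ = 0.8586×10⁻⁴ K⁻¹
1.7 × 250 × 3.03×10⁻⁴ = 0.128775 m
1.808×10⁻⁴ × 560 × 0.85 = 0.0860608 m
Layer 3: 0.76 × 0.8586×10⁻⁴ × 780 = 0.050897808 m
Δh = 0.128775 + 0.0860608 + 0.050897808 = 0.265733608 m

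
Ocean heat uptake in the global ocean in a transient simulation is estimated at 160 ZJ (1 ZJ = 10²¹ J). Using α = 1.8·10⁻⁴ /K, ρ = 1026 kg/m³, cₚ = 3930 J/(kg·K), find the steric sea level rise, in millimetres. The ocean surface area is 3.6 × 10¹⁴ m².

Per unit area: Q = 160×10²¹ / (3.6×10¹⁴) ≈ 4.444×10⁸ J/m²
Δh = αQ/(ρcₚ) = 1.8×10⁻⁴ × 4.444×10⁸ / (1026 × 3930) ≈ 0.019838 m

Δh = 19.8 mm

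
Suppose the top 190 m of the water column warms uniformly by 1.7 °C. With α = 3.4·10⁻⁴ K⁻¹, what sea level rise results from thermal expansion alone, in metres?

Δh = αΔT·H = 3.4×10⁻⁴ × 1.7 × 190 = 0.10982 m

Δh ≈ 0.110 m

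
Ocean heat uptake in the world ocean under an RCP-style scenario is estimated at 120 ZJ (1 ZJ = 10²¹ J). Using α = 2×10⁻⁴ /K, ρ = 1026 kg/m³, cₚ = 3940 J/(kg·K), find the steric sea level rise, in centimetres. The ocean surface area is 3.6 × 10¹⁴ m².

Per unit area: Q = 120×10²¹ / (3.6×10¹⁴) ≈ 3.333×10⁸ J/m²
Δh = αQ/(ρcₚ) = 2×10⁻⁴ × 3.333×10⁸ / (1026 × 3940) ≈ 0.01649 m

1.65 cm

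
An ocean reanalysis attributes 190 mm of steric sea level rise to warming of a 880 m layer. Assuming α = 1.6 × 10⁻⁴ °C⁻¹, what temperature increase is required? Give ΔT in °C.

1.35 °C

ΔT = Δh/(αH) = 0.19 / (1.6×10⁻⁴ × 880) ≈ 1.349 °C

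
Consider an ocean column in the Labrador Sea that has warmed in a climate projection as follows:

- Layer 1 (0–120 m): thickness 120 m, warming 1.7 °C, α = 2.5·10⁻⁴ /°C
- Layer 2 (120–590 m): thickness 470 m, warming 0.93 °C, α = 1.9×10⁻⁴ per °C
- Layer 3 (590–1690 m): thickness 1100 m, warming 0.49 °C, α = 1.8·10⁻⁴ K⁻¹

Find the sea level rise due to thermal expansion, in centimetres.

Δh ≈ 23.1 cm

0–120 m: 120 × 2.5×10⁻⁴ × 1.7 = 0.05100 m
470 × 1.9×10⁻⁴ × 0.93 = 0.083049 m
1100 × 1.8×10⁻⁴ × 0.49 = 0.09702 m
Δh = 0.05100 + 0.083049 + 0.09702 = 0.231069 m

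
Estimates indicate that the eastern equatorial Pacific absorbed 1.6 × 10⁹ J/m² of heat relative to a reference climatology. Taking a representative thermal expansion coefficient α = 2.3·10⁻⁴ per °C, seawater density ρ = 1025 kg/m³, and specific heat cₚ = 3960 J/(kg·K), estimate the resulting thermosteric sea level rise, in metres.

0.0907 m

Δh = αQ/(ρcₚ) = 2.3×10⁻⁴ × 1.6×10⁹ / (1025 × 3960) ≈ 0.090663 m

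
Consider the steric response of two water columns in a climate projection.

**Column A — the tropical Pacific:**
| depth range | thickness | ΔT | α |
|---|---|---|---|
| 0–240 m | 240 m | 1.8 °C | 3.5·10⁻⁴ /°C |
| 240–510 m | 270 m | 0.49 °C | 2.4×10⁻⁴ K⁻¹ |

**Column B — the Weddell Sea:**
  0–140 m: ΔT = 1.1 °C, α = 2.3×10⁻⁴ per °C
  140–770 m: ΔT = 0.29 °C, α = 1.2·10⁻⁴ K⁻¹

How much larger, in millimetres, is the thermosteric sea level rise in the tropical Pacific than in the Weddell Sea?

A 240 × 3.5×10⁻⁴ × 1.8 = 0.15120 m
A 2.4×10⁻⁴ × 270 × 0.49 = 0.031752 m
A total: 0.182952 m
B 2.3×10⁻⁴ × 1.1 × 140 = 0.03542 m
B 140–770 m: 1.2×10⁻⁴ × 0.29 × 630 = 0.021924 m
B total: 0.057344 m
Difference: 0.182952 − 0.057344 = 0.125608 m

126 mm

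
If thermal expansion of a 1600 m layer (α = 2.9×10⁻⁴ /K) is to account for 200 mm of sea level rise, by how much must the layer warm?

ΔT = Δh/(αH) = 0.2 / (2.9×10⁻⁴ × 1600) ≈ 0.4310 K

about 0.43 K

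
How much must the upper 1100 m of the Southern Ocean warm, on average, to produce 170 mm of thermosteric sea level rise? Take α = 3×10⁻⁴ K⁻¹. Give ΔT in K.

ΔT ≈ 0.515 K

ΔT = Δh/(αH) = 0.17 / (3×10⁻⁴ × 1100) ≈ 0.5152 K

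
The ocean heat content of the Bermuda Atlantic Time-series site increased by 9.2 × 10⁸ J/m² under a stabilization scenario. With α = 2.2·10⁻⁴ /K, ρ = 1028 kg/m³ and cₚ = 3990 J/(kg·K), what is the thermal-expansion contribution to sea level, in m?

0.049 m

Δh = αQ/(ρcₚ) = 2.2×10⁻⁴ × 9.2×10⁸ / (1028 × 3990) ≈ 0.049345 m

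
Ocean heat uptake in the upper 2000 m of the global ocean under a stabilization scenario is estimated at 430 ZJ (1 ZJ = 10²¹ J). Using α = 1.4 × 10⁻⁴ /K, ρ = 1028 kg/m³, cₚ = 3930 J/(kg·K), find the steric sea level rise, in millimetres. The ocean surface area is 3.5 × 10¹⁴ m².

43 mm

Per unit area: Q = 430×10²¹ / (3.5×10¹⁴) ≈ 1.229×10⁹ J/m²
Δh = αQ/(ρcₚ) = 1.4×10⁻⁴ × 1.229×10⁹ / (1028 × 3930) ≈ 0.042589 m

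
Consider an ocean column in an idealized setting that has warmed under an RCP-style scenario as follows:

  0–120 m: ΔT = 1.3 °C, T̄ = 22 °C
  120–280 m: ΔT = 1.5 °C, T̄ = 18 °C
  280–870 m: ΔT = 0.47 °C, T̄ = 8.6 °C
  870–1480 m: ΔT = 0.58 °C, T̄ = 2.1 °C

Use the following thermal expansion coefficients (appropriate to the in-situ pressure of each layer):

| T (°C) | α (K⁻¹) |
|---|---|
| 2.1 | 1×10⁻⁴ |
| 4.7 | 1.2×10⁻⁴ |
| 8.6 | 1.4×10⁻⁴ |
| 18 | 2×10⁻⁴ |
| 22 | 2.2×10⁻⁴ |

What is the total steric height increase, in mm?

Layer 1 at 22 °C → α = 2.2×10⁻⁴ K⁻¹
Layer 2 at 18 °C → α = 2×10⁻⁴ K⁻¹
Layer 3 at 8.6 °C → α = 1.4×10⁻⁴ K⁻¹
Layer 4 at 2.1 °C → α = 1×10⁻⁴ K⁻¹
0–120 m: 2.2×10⁻⁴ × 120 × 1.3 = 0.03432 m
Layer 2: 2×10⁻⁴ × 1.5 × 160 = 0.04800 m
0.47 × 1.4×10⁻⁴ × 590 = 0.038822 m
610 × 1×10⁻⁴ × 0.58 = 0.03538 m
Δh = 0.03432 + 0.04800 + 0.038822 + 0.03538 = 0.156522 m

157 mm of thermosteric rise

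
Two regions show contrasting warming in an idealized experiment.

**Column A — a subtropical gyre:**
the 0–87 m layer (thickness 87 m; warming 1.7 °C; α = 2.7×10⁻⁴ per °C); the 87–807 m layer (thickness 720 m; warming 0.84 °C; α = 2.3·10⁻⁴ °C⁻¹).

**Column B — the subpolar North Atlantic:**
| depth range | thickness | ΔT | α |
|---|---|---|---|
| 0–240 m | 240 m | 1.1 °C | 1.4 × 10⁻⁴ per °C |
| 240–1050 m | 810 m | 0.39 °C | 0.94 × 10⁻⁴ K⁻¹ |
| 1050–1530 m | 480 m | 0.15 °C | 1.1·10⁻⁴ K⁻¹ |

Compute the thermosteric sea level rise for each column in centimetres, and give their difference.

A 2.7×10⁻⁴ × 87 × 1.7 = 0.039933 m
A Layer 2: 2.3×10⁻⁴ × 720 × 0.84 = 0.139104 m
A total: 0.179037 m
B 0–240 m: 1.1 × 240 × 1.4×10⁻⁴ = 0.03696 m
B 240–1050 m: 0.39 × 810 × 0.94×10⁻⁴ = 0.0296946 m
B 1050–1530 m: 0.15 × 1.1×10⁻⁴ × 480 = 0.00792 m
B total: 0.0745746 m
Difference: 0.179037 − 0.0745746 = 0.1044624 m

Δh_A ≈ 18 cm, Δh_B ≈ 7.5 cm; difference ≈ 10 cm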